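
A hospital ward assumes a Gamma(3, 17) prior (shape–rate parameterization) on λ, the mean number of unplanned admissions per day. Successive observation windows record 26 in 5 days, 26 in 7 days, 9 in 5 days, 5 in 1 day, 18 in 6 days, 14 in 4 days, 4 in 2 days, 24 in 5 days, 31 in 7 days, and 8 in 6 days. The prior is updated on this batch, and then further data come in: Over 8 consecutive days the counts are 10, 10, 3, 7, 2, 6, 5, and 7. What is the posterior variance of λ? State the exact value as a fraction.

218/5329

Total count: 26 + 26 + 9 + 5 + 18 + 14 + 4 + 24 + 31 + 8 = 165.
Total exposure: 5 + 7 + 5 + 1 + 6 + 4 + 2 + 5 + 7 + 6 = 48 days.
After the first batch: Gamma(3 + 165, 17 + 48) = Gamma(168, 65).
Total count: 10 + 10 + 3 + 7 + 2 + 6 + 5 + 7 = 50.
Total exposure: 8 days.
After the second batch: Gamma(168 + 50, 65 + 8) = Gamma(218, 73).
Posterior variance = α'/β'² = 218/5329.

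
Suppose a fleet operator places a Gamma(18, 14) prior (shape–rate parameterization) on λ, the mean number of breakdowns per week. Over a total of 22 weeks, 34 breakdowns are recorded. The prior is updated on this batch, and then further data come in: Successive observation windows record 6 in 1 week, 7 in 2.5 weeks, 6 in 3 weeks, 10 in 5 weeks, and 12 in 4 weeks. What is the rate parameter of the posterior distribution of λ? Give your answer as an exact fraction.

Total count 34 over total exposure 22 weeks.
After the first batch: Gamma(18 + 34, 14 + 22) = Gamma(52, 36).
Total count: 6 + 7 + 6 + 10 + 12 = 41.
Total exposure: 1 + 2.5 + 3 + 5 + 4 = 15.5 weeks.
After the second batch: Gamma(52 + 41, 36 + 15.5) = Gamma(93, 103/2).

103/2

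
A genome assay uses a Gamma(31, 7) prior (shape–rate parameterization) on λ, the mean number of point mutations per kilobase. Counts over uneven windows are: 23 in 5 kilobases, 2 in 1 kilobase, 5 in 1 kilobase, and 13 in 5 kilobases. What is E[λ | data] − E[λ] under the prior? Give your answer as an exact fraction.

-71/133

Total count: 23 + 2 + 5 + 13 = 43.
Total exposure: 5 + 1 + 1 + 5 = 12 kilobases.
By Gamma–Poisson conjugacy, the posterior is Gamma(α + Σx, β + Σt) = Gamma(31 + 43, 7 + 12) = Gamma(74, 19).
Posterior mean = 74/19 = 74/19; prior mean = 31/7 = 31/7. Difference = 74/19 − 31/7 = -71/133.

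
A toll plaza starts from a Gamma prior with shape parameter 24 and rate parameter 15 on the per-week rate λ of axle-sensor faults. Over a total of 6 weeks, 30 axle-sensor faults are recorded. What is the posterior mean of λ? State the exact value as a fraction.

Total count 30 over total exposure 6 weeks.
Posterior: α' = 24 + 30 = 54, β' = 15 + 6 = 21.
Posterior mean = α'/β' = 54/21 = 18/7.

18/7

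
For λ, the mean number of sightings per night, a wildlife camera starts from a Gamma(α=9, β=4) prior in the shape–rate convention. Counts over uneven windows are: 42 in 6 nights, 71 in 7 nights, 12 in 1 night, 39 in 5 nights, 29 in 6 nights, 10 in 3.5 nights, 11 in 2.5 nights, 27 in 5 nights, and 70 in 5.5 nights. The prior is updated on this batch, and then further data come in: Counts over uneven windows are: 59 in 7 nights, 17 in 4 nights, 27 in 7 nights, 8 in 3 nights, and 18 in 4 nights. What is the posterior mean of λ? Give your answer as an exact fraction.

898/141

Total count: 42 + 71 + 12 + 39 + 29 + 10 + 11 + 27 + 70 = 311.
Total exposure: 6 + 7 + 1 + 5 + 6 + 3.5 + 2.5 + 5 + 5.5 = 41.5 nights.
After the first batch: Gamma(9 + 311, 4 + 41.5) = Gamma(320, 91/2).
Total count: 59 + 17 + 27 + 8 + 18 = 129.
Total exposure: 7 + 4 + 7 + 3 + 4 = 25 nights.
After the second batch: Gamma(320 + 129, 91/2 + 25) = Gamma(449, 141/2).
Posterior mean = α'/β' = 449/(141/2) = 898/141.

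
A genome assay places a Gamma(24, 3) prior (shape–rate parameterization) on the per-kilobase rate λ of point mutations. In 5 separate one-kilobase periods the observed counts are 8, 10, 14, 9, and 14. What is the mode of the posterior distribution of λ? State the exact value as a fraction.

39/4

Total count: 8 + 10 + 14 + 9 + 14 = 55.
Total exposure: 5 kilobases.
Conjugate update: add total count to the shape and total exposure to the rate, giving Gamma(79, 8).
Posterior mode = (α'−1)/β' = 78/8 = 39/4.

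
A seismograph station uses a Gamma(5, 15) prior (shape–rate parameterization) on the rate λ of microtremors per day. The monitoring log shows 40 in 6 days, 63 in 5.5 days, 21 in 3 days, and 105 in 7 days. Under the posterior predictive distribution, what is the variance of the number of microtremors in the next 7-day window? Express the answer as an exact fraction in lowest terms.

285012/5329

Total count: 40 + 63 + 21 + 105 = 229.
Total exposure: 6 + 5.5 + 3 + 7 = 21.5 days.
Gamma(α, β) with Poisson data over total exposure Σt gives posterior Gamma(α+Σx, β+Σt) = Gamma(234, 73/2).
The posterior predictive for a window of length T is Negative Binomial with variance T·α'·(β'+T)/β'² = 7·234·(87/2)/(5329/4) = 285012/5329.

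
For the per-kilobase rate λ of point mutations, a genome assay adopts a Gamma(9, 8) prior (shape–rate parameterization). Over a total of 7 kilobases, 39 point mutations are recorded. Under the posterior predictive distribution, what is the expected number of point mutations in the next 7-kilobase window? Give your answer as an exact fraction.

Total count 39 over total exposure 7 kilobases.
Conjugate update: add total count to the shape and total exposure to the rate, giving Gamma(48, 15).
Predictive mean over a 7-kilobase window = T·E[λ|data] = 7·48/15 = 112/5.

112/5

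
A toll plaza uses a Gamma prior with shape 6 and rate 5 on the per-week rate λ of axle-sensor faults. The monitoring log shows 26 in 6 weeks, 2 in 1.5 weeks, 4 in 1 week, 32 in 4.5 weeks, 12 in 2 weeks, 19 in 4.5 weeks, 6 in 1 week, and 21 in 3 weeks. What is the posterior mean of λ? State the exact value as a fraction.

256/57

Total count: 26 + 2 + 4 + 32 + 12 + 19 + 6 + 21 = 122.
Total exposure: 6 + 1.5 + 1 + 4.5 + 2 + 4.5 + 1 + 3 = 23.5 weeks.
The Gamma prior is conjugate for the Poisson rate, so λ | data ~ Gamma(6+122, 5+23.5) = Gamma(128, 57/2).
Posterior mean = α'/β' = 128/(57/2) = 256/57.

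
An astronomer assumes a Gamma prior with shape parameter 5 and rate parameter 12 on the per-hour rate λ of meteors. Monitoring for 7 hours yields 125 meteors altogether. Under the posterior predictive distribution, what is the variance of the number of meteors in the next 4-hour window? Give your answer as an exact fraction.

11960/361

Total count 125 over total exposure 7 hours.
Posterior: α' = 5 + 125 = 130, β' = 12 + 7 = 19.
The posterior predictive for a window of length T is Negative Binomial with variance T·α'·(β'+T)/β'² = 4·130·23/361 = 11960/361.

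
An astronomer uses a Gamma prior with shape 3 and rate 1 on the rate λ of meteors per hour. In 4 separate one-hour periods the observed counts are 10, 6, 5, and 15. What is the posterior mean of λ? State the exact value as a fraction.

Total count: 10 + 6 + 5 + 15 = 36.
Total exposure: 4 hours.
By Gamma–Poisson conjugacy, the posterior is Gamma(α + Σx, β + Σt) = Gamma(3 + 36, 1 + 4) = Gamma(39, 5).
Posterior mean = α'/β' = 39/5.

39/5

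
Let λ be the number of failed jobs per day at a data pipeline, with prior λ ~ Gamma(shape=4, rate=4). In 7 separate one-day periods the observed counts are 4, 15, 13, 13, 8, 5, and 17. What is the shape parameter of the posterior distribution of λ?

Total count: 4 + 15 + 13 + 13 + 8 + 5 + 17 = 75.
Total exposure: 7 days.
The Gamma prior is conjugate for the Poisson rate, so λ | data ~ Gamma(4+75, 4+7) = Gamma(79, 11).

79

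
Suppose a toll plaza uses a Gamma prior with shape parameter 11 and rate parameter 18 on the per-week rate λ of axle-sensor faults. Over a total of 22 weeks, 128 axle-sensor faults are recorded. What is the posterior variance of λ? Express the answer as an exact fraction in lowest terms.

Total count 128 over total exposure 22 weeks.
Conjugate update: add total count to the shape and total exposure to the rate, giving Gamma(139, 40).
Posterior variance = α'/β'² = 139/1600.

139/1600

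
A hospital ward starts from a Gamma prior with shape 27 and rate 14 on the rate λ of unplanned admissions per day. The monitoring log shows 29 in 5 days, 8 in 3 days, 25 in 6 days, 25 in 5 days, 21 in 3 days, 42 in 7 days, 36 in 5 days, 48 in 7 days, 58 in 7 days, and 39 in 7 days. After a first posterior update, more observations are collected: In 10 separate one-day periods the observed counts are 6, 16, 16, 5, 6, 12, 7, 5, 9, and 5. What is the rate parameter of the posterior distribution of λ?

Total count: 29 + 8 + 25 + 25 + 21 + 42 + 36 + 48 + 58 + 39 = 331.
Total exposure: 5 + 3 + 6 + 5 + 3 + 7 + 5 + 7 + 7 + 7 = 55 days.
After the first batch: Gamma(27 + 331, 14 + 55) = Gamma(358, 69).
Total count: 6 + 16 + 16 + 5 + 6 + 12 + 7 + 5 + 9 + 5 = 87.
Total exposure: 10 days.
After the second batch: Gamma(358 + 87, 69 + 10) = Gamma(445, 79).

79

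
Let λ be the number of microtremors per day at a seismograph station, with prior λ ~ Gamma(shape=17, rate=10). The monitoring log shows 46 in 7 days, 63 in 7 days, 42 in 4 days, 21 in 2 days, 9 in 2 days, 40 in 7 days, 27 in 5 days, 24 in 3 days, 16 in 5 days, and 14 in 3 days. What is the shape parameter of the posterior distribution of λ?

319

Total count: 46 + 63 + 42 + 21 + 9 + 40 + 27 + 24 + 16 + 14 = 302.
Total exposure: 7 + 7 + 4 + 2 + 2 + 7 + 5 + 3 + 5 + 3 = 45 days.
Conjugate update: add total count to the shape and total exposure to the rate, giving Gamma(319, 55).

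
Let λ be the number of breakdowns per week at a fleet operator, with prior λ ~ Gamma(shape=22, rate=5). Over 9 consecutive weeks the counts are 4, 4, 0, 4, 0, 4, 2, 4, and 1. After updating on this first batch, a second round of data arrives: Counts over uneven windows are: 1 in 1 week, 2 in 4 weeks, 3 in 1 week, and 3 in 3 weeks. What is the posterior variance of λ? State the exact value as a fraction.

Total count: 4 + 4 + 0 + 4 + 0 + 4 + 2 + 4 + 1 = 23.
Total exposure: 9 weeks.
After the first batch: Gamma(22 + 23, 5 + 9) = Gamma(45, 14).
Total count: 1 + 2 + 3 + 3 = 9.
Total exposure: 1 + 4 + 1 + 3 = 9 weeks.
After the second batch: Gamma(45 + 9, 14 + 9) = Gamma(54, 23).
Posterior variance = α'/β'² = 54/529.

54/529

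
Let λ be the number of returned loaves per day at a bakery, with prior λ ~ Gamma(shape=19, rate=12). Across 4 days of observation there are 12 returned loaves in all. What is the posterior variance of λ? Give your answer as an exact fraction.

31/256

Total count 12 over total exposure 4 days.
Gamma(α, β) with Poisson data over total exposure Σt gives posterior Gamma(α+Σx, β+Σt) = Gamma(31, 16).
Posterior variance = α'/β'² = 31/256.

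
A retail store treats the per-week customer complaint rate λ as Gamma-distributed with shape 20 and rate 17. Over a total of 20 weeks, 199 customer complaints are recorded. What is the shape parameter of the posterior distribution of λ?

Total count 199 over total exposure 20 weeks.
By Gamma–Poisson conjugacy, the posterior is Gamma(α + Σx, β + Σt) = Gamma(20 + 199, 17 + 20) = Gamma(219, 37).

219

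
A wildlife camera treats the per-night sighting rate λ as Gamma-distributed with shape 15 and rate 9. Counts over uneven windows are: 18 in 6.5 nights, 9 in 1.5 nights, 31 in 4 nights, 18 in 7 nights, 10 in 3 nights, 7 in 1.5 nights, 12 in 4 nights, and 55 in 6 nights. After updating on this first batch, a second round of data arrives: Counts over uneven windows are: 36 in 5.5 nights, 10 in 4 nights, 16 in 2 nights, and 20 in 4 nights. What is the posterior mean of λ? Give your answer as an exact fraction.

Total count: 18 + 9 + 31 + 18 + 10 + 7 + 12 + 55 = 160.
Total exposure: 6.5 + 1.5 + 4 + 7 + 3 + 1.5 + 4 + 6 = 33.5 nights.
After the first batch: Gamma(15 + 160, 9 + 33.5) = Gamma(175, 85/2).
Total count: 36 + 10 + 16 + 20 = 82.
Total exposure: 5.5 + 4 + 2 + 4 = 15.5 nights.
After the second batch: Gamma(175 + 82, 85/2 + 15.5) = Gamma(257, 58).
Posterior mean = α'/β' = 257/58.

257/58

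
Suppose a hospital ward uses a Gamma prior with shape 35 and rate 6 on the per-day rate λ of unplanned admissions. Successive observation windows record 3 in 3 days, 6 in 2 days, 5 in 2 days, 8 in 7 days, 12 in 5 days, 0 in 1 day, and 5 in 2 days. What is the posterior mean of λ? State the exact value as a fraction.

37/14

Total count: 3 + 6 + 5 + 8 + 12 + 0 + 5 = 39.
Total exposure: 3 + 2 + 2 + 7 + 5 + 1 + 2 = 22 days.
Gamma(α, β) with Poisson data over total exposure Σt gives posterior Gamma(α+Σx, β+Σt) = Gamma(74, 28).
Posterior mean = α'/β' = 74/28 = 37/14.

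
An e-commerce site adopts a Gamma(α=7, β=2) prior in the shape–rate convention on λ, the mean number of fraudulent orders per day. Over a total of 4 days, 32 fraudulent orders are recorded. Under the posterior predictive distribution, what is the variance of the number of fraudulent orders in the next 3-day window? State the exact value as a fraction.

117/4

Total count 32 over total exposure 4 days.
Conjugate update: add total count to the shape and total exposure to the rate, giving Gamma(39, 6).
The posterior predictive for a window of length T is Negative Binomial with variance T·α'·(β'+T)/β'² = 3·39·9/36 = 117/4.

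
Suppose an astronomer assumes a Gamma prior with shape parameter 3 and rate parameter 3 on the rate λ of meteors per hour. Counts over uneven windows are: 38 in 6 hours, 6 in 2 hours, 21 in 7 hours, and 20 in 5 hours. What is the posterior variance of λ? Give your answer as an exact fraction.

88/529

Total count: 38 + 6 + 21 + 20 = 85.
Total exposure: 6 + 2 + 7 + 5 = 20 hours.
Gamma(α, β) with Poisson data over total exposure Σt gives posterior Gamma(α+Σx, β+Σt) = Gamma(88, 23).
Posterior variance = α'/β'² = 88/529.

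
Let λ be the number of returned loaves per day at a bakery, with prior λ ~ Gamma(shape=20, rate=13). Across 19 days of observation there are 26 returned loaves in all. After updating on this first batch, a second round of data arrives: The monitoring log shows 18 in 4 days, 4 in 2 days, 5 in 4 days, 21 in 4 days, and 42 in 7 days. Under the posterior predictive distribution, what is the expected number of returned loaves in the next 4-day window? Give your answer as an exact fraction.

544/53

Total count 26 over total exposure 19 days.
After the first batch: Gamma(20 + 26, 13 + 19) = Gamma(46, 32).
Total count: 18 + 4 + 5 + 21 + 42 = 90.
Total exposure: 4 + 2 + 4 + 4 + 7 = 21 days.
After the second batch: Gamma(46 + 90, 32 + 21) = Gamma(136, 53).
Predictive mean over a 4-day window = T·E[λ|data] = 4·136/53 = 544/53.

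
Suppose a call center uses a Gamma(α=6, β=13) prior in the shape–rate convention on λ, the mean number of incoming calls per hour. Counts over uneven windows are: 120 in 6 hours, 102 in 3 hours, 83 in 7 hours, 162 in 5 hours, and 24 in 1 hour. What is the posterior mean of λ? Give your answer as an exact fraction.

Total count: 120 + 102 + 83 + 162 + 24 = 491.
Total exposure: 6 + 3 + 7 + 5 + 1 = 22 hours.
Posterior: α' = 6 + 491 = 497, β' = 13 + 22 = 35.
Posterior mean = α'/β' = 497/35 = 71/5.

71/5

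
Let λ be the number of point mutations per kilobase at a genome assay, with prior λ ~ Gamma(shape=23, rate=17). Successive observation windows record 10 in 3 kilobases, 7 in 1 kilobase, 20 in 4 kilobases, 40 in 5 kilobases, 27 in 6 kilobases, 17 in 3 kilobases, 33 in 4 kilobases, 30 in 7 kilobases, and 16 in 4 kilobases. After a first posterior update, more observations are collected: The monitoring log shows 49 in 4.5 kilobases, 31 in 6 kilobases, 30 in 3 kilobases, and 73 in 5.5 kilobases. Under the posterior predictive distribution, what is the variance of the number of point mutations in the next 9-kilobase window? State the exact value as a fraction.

Total count: 10 + 7 + 20 + 40 + 27 + 17 + 33 + 30 + 16 = 200.
Total exposure: 3 + 1 + 4 + 5 + 6 + 3 + 4 + 7 + 4 = 37 kilobases.
After the first batch: Gamma(23 + 200, 17 + 37) = Gamma(223, 54).
Total count: 49 + 31 + 30 + 73 = 183.
Total exposure: 4.5 + 6 + 3 + 5.5 = 19 kilobases.
After the second batch: Gamma(223 + 183, 54 + 19) = Gamma(406, 73).
The posterior predictive for a window of length T is Negative Binomial with variance T·α'·(β'+T)/β'² = 9·406·82/5329 = 299628/5329.

299628/5329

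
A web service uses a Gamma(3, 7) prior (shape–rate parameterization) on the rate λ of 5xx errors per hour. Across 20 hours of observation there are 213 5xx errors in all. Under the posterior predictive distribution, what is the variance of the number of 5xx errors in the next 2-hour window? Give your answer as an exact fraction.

Total count 213 over total exposure 20 hours.
Gamma(α, β) with Poisson data over total exposure Σt gives posterior Gamma(α+Σx, β+Σt) = Gamma(216, 27).
The posterior predictive for a window of length T is Negative Binomial with variance T·α'·(β'+T)/β'² = 2·216·29/729 = 464/27.

464/27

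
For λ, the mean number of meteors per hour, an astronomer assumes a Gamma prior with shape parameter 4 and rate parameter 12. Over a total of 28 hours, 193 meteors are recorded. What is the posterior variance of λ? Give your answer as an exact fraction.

197/1600

Total count 193 over total exposure 28 hours.
Conjugate update: add total count to the shape and total exposure to the rate, giving Gamma(197, 40).
Posterior variance = α'/β'² = 197/1600.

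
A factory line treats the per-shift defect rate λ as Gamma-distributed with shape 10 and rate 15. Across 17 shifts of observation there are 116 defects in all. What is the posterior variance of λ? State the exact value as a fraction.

Total count 116 over total exposure 17 shifts.
The Gamma prior is conjugate for the Poisson rate, so λ | data ~ Gamma(10+116, 15+17) = Gamma(126, 32).
Posterior variance = α'/β'² = 126/1024 = 63/512.

63/512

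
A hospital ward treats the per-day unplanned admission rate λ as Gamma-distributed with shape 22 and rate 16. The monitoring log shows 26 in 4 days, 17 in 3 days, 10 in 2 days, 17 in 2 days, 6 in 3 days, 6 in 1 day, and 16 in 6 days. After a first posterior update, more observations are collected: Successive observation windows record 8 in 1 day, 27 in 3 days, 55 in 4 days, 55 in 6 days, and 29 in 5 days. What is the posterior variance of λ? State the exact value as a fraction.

Total count: 26 + 17 + 10 + 17 + 6 + 6 + 16 = 98.
Total exposure: 4 + 3 + 2 + 2 + 3 + 1 + 6 = 21 days.
After the first batch: Gamma(22 + 98, 16 + 21) = Gamma(120, 37).
Total count: 8 + 27 + 55 + 55 + 29 = 174.
Total exposure: 1 + 3 + 4 + 6 + 5 = 19 days.
After the second batch: Gamma(120 + 174, 37 + 19) = Gamma(294, 56).
Posterior variance = α'/β'² = 294/3136 = 3/32.

3/32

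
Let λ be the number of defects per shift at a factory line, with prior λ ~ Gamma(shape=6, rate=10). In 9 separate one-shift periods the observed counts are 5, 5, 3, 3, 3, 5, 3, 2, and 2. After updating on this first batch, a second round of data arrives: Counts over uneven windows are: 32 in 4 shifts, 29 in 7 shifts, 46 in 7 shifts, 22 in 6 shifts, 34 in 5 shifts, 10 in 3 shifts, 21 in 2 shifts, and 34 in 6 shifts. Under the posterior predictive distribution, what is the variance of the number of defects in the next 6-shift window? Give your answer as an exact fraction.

Total count: 5 + 5 + 3 + 3 + 3 + 5 + 3 + 2 + 2 = 31.
Total exposure: 9 shifts.
After the first batch: Gamma(6 + 31, 10 + 9) = Gamma(37, 19).
Total count: 32 + 29 + 46 + 22 + 34 + 10 + 21 + 34 = 228.
Total exposure: 4 + 7 + 7 + 6 + 5 + 3 + 2 + 6 = 40 shifts.
After the second batch: Gamma(37 + 228, 19 + 40) = Gamma(265, 59).
The posterior predictive for a window of length T is Negative Binomial with variance T·α'·(β'+T)/β'² = 6·265·65/3481 = 103350/3481.

103350/3481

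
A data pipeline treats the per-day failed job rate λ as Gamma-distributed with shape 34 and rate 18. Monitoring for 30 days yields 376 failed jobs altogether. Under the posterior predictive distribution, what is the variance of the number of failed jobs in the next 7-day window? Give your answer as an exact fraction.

78925/1152

Total count 376 over total exposure 30 days.
Gamma(α, β) with Poisson data over total exposure Σt gives posterior Gamma(α+Σx, β+Σt) = Gamma(410, 48).
The posterior predictive for a window of length T is Negative Binomial with variance T·α'·(β'+T)/β'² = 7·410·55/2304 = 78925/1152.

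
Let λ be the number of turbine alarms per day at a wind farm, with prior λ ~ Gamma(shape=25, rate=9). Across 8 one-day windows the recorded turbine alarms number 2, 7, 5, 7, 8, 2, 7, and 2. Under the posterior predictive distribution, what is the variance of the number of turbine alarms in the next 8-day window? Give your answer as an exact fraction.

13000/289

Total count: 2 + 7 + 5 + 7 + 8 + 2 + 7 + 2 = 40.
Total exposure: 8 days.
Conjugate update: add total count to the shape and total exposure to the rate, giving Gamma(65, 17).
The posterior predictive for a window of length T is Negative Binomial with variance T·α'·(β'+T)/β'² = 8·65·25/289 = 13000/289.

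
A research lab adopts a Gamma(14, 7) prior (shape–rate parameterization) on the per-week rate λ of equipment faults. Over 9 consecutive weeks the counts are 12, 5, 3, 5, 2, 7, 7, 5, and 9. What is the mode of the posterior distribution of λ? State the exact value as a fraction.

17/4

Total count: 12 + 5 + 3 + 5 + 2 + 7 + 7 + 5 + 9 = 55.
Total exposure: 9 weeks.
Posterior: α' = 14 + 55 = 69, β' = 7 + 9 = 16.
Posterior mode = (α'−1)/β' = 68/16 = 17/4.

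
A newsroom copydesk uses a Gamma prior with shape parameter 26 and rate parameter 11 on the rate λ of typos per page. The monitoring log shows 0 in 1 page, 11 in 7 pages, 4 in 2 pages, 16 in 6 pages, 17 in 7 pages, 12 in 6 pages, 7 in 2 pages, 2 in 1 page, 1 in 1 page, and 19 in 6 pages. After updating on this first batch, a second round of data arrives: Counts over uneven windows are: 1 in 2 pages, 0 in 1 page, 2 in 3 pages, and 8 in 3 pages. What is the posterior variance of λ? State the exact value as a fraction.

Total count: 0 + 11 + 4 + 16 + 17 + 12 + 7 + 2 + 1 + 19 = 89.
Total exposure: 1 + 7 + 2 + 6 + 7 + 6 + 2 + 1 + 1 + 6 = 39 pages.
After the first batch: Gamma(26 + 89, 11 + 39) = Gamma(115, 50).
Total count: 1 + 0 + 2 + 8 = 11.
Total exposure: 2 + 1 + 3 + 3 = 9 pages.
After the second batch: Gamma(115 + 11, 50 + 9) = Gamma(126, 59).
Posterior variance = α'/β'² = 126/3481.

126/3481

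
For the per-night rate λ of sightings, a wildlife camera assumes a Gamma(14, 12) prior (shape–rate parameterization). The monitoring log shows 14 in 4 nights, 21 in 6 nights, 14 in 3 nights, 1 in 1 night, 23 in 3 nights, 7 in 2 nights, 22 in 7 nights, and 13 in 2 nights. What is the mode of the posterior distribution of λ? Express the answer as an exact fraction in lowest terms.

16/5

Total count: 14 + 21 + 14 + 1 + 23 + 7 + 22 + 13 = 115.
Total exposure: 4 + 6 + 3 + 1 + 3 + 2 + 7 + 2 = 28 nights.
Posterior: α' = 14 + 115 = 129, β' = 12 + 28 = 40.
Posterior mode = (α'−1)/β' = 128/40 = 16/5.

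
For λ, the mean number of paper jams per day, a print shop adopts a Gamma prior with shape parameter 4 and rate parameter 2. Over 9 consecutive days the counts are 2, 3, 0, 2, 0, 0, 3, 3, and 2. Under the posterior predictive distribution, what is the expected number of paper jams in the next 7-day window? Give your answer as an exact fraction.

Total count: 2 + 3 + 0 + 2 + 0 + 0 + 3 + 3 + 2 = 15.
Total exposure: 9 days.
Gamma(α, β) with Poisson data over total exposure Σt gives posterior Gamma(α+Σx, β+Σt) = Gamma(19, 11).
Predictive mean over a 7-day window = T·E[λ|data] = 7·19/11 = 133/11.

133/11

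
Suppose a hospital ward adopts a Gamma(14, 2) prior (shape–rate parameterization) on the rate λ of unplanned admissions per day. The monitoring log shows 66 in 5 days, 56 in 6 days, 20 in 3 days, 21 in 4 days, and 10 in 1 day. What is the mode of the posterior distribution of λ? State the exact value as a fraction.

62/7

Total count: 66 + 56 + 20 + 21 + 10 = 173.
Total exposure: 5 + 6 + 3 + 4 + 1 = 19 days.
By Gamma–Poisson conjugacy, the posterior is Gamma(α + Σx, β + Σt) = Gamma(14 + 173, 2 + 19) = Gamma(187, 21).
Posterior mode = (α'−1)/β' = 186/21 = 62/7.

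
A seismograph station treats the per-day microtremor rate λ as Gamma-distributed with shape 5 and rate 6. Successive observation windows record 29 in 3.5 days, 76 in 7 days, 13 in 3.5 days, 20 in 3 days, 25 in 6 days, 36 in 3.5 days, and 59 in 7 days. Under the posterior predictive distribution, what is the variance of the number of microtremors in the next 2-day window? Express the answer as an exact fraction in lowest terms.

87316/6241

Total count: 29 + 76 + 13 + 20 + 25 + 36 + 59 = 258.
Total exposure: 3.5 + 7 + 3.5 + 3 + 6 + 3.5 + 7 = 33.5 days.
The Gamma prior is conjugate for the Poisson rate, so λ | data ~ Gamma(5+258, 6+33.5) = Gamma(263, 79/2).
The posterior predictive for a window of length T is Negative Binomial with variance T·α'·(β'+T)/β'² = 2·263·(83/2)/(6241/4) = 87316/6241.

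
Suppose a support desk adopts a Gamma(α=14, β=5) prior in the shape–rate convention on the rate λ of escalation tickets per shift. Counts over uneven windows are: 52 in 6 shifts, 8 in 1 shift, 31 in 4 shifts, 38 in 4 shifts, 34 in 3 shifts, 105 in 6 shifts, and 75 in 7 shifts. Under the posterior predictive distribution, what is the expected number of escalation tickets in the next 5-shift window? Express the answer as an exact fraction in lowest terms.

Total count: 52 + 8 + 31 + 38 + 34 + 105 + 75 = 343.
Total exposure: 6 + 1 + 4 + 4 + 3 + 6 + 7 = 31 shifts.
By Gamma–Poisson conjugacy, the posterior is Gamma(α + Σx, β + Σt) = Gamma(14 + 343, 5 + 31) = Gamma(357, 36).
Predictive mean over a 5-shift window = T·E[λ|data] = 5·357/36 = 595/12.

595/12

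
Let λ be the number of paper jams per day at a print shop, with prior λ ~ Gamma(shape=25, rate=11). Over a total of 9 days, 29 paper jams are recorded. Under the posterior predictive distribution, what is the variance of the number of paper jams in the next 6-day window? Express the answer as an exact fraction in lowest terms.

Total count 29 over total exposure 9 days.
By Gamma–Poisson conjugacy, the posterior is Gamma(α + Σx, β + Σt) = Gamma(25 + 29, 11 + 9) = Gamma(54, 20).
The posterior predictive for a window of length T is Negative Binomial with variance T·α'·(β'+T)/β'² = 6·54·26/400 = 1053/50.

1053/50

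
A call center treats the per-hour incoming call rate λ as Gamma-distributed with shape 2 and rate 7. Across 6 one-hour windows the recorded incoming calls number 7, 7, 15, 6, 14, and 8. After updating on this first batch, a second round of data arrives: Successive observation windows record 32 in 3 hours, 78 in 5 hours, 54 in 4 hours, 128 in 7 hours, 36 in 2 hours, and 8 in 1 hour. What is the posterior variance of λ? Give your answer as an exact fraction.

79/245

Total count: 7 + 7 + 15 + 6 + 14 + 8 = 57.
Total exposure: 6 hours.
After the first batch: Gamma(2 + 57, 7 + 6) = Gamma(59, 13).
Total count: 32 + 78 + 54 + 128 + 36 + 8 = 336.
Total exposure: 3 + 5 + 4 + 7 + 2 + 1 = 22 hours.
After the second batch: Gamma(59 + 336, 13 + 22) = Gamma(395, 35).
Posterior variance = α'/β'² = 395/1225 = 79/245.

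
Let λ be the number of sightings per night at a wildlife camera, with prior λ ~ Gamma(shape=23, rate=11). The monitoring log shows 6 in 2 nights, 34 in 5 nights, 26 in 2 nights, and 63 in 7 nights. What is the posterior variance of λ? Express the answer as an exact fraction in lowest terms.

152/729

Total count: 6 + 34 + 26 + 63 = 129.
Total exposure: 2 + 5 + 2 + 7 = 16 nights.
Posterior: α' = 23 + 129 = 152, β' = 11 + 16 = 27.
Posterior variance = α'/β'² = 152/729.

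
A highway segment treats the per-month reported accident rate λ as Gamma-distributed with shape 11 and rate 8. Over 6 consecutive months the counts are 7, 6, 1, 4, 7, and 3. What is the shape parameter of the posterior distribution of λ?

39

Total count: 7 + 6 + 1 + 4 + 7 + 3 = 28.
Total exposure: 6 months.
Posterior: α' = 11 + 28 = 39, β' = 8 + 6 = 14.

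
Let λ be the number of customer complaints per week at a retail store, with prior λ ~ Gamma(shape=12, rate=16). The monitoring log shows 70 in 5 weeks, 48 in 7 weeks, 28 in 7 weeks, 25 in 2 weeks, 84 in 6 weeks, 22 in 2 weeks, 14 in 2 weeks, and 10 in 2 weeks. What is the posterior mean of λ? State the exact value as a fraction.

313/49

Total count: 70 + 48 + 28 + 25 + 84 + 22 + 14 + 10 = 301.
Total exposure: 5 + 7 + 7 + 2 + 6 + 2 + 2 + 2 = 33 weeks.
By Gamma–Poisson conjugacy, the posterior is Gamma(α + Σx, β + Σt) = Gamma(12 + 301, 16 + 33) = Gamma(313, 49).
Posterior mean = α'/β' = 313/49.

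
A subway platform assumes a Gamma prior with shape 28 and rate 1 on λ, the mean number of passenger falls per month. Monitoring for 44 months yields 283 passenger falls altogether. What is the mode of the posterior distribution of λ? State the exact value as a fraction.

62/9

Total count 283 over total exposure 44 months.
Gamma(α, β) with Poisson data over total exposure Σt gives posterior Gamma(α+Σx, β+Σt) = Gamma(311, 45).
Posterior mode = (α'−1)/β' = 310/45 = 62/9.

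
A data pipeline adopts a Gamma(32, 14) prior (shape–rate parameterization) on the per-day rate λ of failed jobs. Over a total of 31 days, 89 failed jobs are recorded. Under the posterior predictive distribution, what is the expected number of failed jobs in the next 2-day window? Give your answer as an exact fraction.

242/45

Total count 89 over total exposure 31 days.
Conjugate update: add total count to the shape and total exposure to the rate, giving Gamma(121, 45).
Predictive mean over a 2-day window = T·E[λ|data] = 2·121/45 = 242/45.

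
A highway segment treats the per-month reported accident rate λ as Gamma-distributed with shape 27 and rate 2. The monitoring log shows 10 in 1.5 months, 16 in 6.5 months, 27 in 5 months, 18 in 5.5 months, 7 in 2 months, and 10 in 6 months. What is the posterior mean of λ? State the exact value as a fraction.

230/57

Total count: 10 + 16 + 27 + 18 + 7 + 10 = 88.
Total exposure: 1.5 + 6.5 + 5 + 5.5 + 2 + 6 = 26.5 months.
Gamma(α, β) with Poisson data over total exposure Σt gives posterior Gamma(α+Σx, β+Σt) = Gamma(115, 57/2).
Posterior mean = α'/β' = 115/(57/2) = 230/57.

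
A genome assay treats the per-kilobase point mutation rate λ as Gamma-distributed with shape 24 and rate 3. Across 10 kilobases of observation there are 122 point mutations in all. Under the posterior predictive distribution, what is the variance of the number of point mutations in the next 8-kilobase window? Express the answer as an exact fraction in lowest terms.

Total count 122 over total exposure 10 kilobases.
The Gamma prior is conjugate for the Poisson rate, so λ | data ~ Gamma(24+122, 3+10) = Gamma(146, 13).
The posterior predictive for a window of length T is Negative Binomial with variance T·α'·(β'+T)/β'² = 8·146·21/169 = 24528/169.

24528/169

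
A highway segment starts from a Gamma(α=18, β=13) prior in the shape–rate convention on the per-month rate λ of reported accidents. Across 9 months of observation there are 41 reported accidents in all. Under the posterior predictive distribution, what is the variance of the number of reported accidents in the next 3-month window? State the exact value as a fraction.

Total count 41 over total exposure 9 months.
Posterior: α' = 18 + 41 = 59, β' = 13 + 9 = 22.
The posterior predictive for a window of length T is Negative Binomial with variance T·α'·(β'+T)/β'² = 3·59·25/484 = 4425/484.

4425/484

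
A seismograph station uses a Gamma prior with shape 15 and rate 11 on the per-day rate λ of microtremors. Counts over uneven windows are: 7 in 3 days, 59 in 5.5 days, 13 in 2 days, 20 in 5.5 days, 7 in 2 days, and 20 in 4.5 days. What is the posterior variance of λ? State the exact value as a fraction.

564/4489

Total count: 7 + 59 + 13 + 20 + 7 + 20 = 126.
Total exposure: 3 + 5.5 + 2 + 5.5 + 2 + 4.5 = 22.5 days.
Gamma(α, β) with Poisson data over total exposure Σt gives posterior Gamma(α+Σx, β+Σt) = Gamma(141, 67/2).
Posterior variance = α'/β'² = 141/(4489/4) = 564/4489.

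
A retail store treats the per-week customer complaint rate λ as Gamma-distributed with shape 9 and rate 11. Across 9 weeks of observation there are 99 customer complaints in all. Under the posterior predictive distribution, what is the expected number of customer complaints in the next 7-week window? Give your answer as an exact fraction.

189/5

Total count 99 over total exposure 9 weeks.
The Gamma prior is conjugate for the Poisson rate, so λ | data ~ Gamma(9+99, 11+9) = Gamma(108, 20).
Predictive mean over a 7-week window = T·E[λ|data] = 7·108/20 = 189/5.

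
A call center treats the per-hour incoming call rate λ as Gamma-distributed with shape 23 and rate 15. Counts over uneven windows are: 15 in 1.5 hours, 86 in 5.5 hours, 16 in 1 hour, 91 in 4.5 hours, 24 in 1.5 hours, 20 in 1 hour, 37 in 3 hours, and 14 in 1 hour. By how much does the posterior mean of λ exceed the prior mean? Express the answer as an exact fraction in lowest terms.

2054/255

Total count: 15 + 86 + 16 + 91 + 24 + 20 + 37 + 14 = 303.
Total exposure: 1.5 + 5.5 + 1 + 4.5 + 1.5 + 1 + 3 + 1 = 19 hours.
Conjugate update: add total count to the shape and total exposure to the rate, giving Gamma(326, 34).
Posterior mean = 326/34 = 163/17; prior mean = 23/15 = 23/15. Difference = 163/17 − 23/15 = 2054/255.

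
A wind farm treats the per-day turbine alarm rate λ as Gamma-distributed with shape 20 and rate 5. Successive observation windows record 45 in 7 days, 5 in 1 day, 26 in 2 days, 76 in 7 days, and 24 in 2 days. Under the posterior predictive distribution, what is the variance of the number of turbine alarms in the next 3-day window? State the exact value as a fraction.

441/16

Total count: 45 + 5 + 26 + 76 + 24 = 176.
Total exposure: 7 + 1 + 2 + 7 + 2 = 19 days.
Posterior: α' = 20 + 176 = 196, β' = 5 + 19 = 24.
The posterior predictive for a window of length T is Negative Binomial with variance T·α'·(β'+T)/β'² = 3·196·27/576 = 441/16.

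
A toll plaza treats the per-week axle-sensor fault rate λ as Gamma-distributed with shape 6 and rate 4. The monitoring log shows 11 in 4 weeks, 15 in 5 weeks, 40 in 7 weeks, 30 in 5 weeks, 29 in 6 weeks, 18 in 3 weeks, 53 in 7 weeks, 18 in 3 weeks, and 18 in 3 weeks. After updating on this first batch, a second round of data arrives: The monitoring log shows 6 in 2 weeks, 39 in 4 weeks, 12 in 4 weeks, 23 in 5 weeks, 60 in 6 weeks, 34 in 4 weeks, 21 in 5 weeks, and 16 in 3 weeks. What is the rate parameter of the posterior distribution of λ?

80

Total count: 11 + 15 + 40 + 30 + 29 + 18 + 53 + 18 + 18 = 232.
Total exposure: 4 + 5 + 7 + 5 + 6 + 3 + 7 + 3 + 3 = 43 weeks.
After the first batch: Gamma(6 + 232, 4 + 43) = Gamma(238, 47).
Total count: 6 + 39 + 12 + 23 + 60 + 34 + 21 + 16 = 211.
Total exposure: 2 + 4 + 4 + 5 + 6 + 4 + 5 + 3 = 33 weeks.
After the second batch: Gamma(238 + 211, 47 + 33) = Gamma(449, 80).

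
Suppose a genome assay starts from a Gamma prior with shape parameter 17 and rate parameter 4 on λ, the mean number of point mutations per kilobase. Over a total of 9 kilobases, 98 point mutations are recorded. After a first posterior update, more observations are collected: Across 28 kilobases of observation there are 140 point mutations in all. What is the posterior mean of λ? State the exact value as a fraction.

Total count 98 over total exposure 9 kilobases.
After the first batch: Gamma(17 + 98, 4 + 9) = Gamma(115, 13).
Total count 140 over total exposure 28 kilobases.
After the second batch: Gamma(115 + 140, 13 + 28) = Gamma(255, 41).
Posterior mean = α'/β' = 255/41.

255/41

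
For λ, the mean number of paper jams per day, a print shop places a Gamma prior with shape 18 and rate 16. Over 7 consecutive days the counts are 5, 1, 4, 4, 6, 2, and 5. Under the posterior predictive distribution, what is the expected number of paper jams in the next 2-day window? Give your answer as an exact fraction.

Total count: 5 + 1 + 4 + 4 + 6 + 2 + 5 = 27.
Total exposure: 7 days.
By Gamma–Poisson conjugacy, the posterior is Gamma(α + Σx, β + Σt) = Gamma(18 + 27, 16 + 7) = Gamma(45, 23).
Predictive mean over a 2-day window = T·E[λ|data] = 2·45/23 = 90/23.

90/23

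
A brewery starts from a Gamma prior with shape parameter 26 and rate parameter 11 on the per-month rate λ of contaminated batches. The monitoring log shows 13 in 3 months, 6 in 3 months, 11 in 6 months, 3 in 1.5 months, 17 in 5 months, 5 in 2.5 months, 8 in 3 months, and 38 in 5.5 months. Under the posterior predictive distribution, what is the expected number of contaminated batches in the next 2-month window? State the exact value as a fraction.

508/81

Total count: 13 + 6 + 11 + 3 + 17 + 5 + 8 + 38 = 101.
Total exposure: 3 + 3 + 6 + 1.5 + 5 + 2.5 + 3 + 5.5 = 29.5 months.
Posterior: α' = 26 + 101 = 127, β' = 11 + 29.5 = 81/2.
Predictive mean over a 2-month window = T·E[λ|data] = 2·127/(81/2) = 508/81.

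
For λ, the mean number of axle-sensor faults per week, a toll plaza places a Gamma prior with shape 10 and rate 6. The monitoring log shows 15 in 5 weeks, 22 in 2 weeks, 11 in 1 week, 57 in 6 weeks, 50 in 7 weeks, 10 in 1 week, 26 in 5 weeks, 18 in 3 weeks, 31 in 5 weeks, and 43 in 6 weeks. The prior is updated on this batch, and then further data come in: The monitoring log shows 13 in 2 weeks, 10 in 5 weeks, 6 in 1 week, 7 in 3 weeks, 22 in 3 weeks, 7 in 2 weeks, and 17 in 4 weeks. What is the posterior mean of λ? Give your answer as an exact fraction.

375/67

Total count: 15 + 22 + 11 + 57 + 50 + 10 + 26 + 18 + 31 + 43 = 283.
Total exposure: 5 + 2 + 1 + 6 + 7 + 1 + 5 + 3 + 5 + 6 = 41 weeks.
After the first batch: Gamma(10 + 283, 6 + 41) = Gamma(293, 47).
Total count: 13 + 10 + 6 + 7 + 22 + 7 + 17 = 82.
Total exposure: 2 + 5 + 1 + 3 + 3 + 2 + 4 = 20 weeks.
After the second batch: Gamma(293 + 82, 47 + 20) = Gamma(375, 67).
Posterior mean = α'/β' = 375/67.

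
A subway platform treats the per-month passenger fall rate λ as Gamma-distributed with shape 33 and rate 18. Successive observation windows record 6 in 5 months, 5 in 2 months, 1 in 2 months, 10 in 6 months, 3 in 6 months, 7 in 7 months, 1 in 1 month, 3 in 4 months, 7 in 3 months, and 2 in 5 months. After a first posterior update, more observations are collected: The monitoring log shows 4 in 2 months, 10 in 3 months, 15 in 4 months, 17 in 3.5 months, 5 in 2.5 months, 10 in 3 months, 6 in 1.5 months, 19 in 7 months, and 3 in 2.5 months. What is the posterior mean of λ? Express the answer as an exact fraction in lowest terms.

Total count: 6 + 5 + 1 + 10 + 3 + 7 + 1 + 3 + 7 + 2 = 45.
Total exposure: 5 + 2 + 2 + 6 + 6 + 7 + 1 + 4 + 3 + 5 = 41 months.
After the first batch: Gamma(33 + 45, 18 + 41) = Gamma(78, 59).
Total count: 4 + 10 + 15 + 17 + 5 + 10 + 6 + 19 + 3 = 89.
Total exposure: 2 + 3 + 4 + 3.5 + 2.5 + 3 + 1.5 + 7 + 2.5 = 29 months.
After the second batch: Gamma(78 + 89, 59 + 29) = Gamma(167, 88).
Posterior mean = α'/β' = 167/88.

167/88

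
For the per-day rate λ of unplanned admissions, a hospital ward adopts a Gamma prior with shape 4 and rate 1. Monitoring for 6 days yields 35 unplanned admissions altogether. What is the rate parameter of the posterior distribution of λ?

Total count 35 over total exposure 6 days.
Gamma(α, β) with Poisson data over total exposure Σt gives posterior Gamma(α+Σx, β+Σt) = Gamma(39, 7).

7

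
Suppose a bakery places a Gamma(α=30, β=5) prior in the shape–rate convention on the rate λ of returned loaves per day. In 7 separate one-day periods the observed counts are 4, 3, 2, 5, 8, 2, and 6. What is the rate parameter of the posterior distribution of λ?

Total count: 4 + 3 + 2 + 5 + 8 + 2 + 6 = 30.
Total exposure: 7 days.
By Gamma–Poisson conjugacy, the posterior is Gamma(α + Σx, β + Σt) = Gamma(30 + 30, 5 + 7) = Gamma(60, 12).

12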